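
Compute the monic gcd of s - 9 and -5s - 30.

Euclidean algorithm in ℚ[s]:
  s - 9 = (-1/5)(-5s - 30) + (-15)
  -5s - 30 = ((1/3)s + 2)(-15) + (0)
The last nonzero remainder is the constant -15, so the polynomials are coprime and gcd = 1.

1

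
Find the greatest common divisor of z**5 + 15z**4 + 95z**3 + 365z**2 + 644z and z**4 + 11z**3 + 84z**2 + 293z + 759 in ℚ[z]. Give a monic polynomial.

z**2 + 4z + 23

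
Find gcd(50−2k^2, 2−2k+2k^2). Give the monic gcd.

1

By polynomial division,
  −2k^2+50 = (−1)(2k^2−2k+2) + (−2k+52)
  2k^2−2k+2 = (−k−25)(−2k+52) + (1302)
  −2k+52 = (−(1/651)k+26/651)(1302) + (0)
The last nonzero remainder is the constant 1302, so the polynomials are coprime and gcd = 1.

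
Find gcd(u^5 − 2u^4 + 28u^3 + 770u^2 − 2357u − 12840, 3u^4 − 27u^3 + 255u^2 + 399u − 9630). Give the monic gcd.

By polynomial division,
  u^5 − 2u^4 + 28u^3 + 770u^2 − 2357u − 12840 = ((1/3)u + 7/3)(3u^4 − 27u^3 + 255u^2 + 399u − 9630) + (6u^3 + 42u^2 − 78u + 9630)
  3u^4 − 27u^3 + 255u^2 + 399u − 9630 = ((1/2)u − 8)(6u^3 + 42u^2 − 78u + 9630) + (630u^2 − 5040u + 67410)
  6u^3 + 42u^2 − 78u + 9630 = ((1/105)u + 1/7)(630u^2 − 5040u + 67410) + (0)
Last nonzero remainder: 630u^2 − 5040u + 67410. Dividing through by 630 gives the monic gcd u^2 − 8u + 107.

u^2 − 8u + 107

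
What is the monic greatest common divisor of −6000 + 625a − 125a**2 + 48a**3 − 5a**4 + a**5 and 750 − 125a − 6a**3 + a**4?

−125 + a**3

By polynomial division,
  a**5 − 5a**4 + 48a**3 − 125a**2 + 625a − 6000 = (a + 1)(a**4 − 6a**3 − 125a + 750) + (54a**3 − 6750)
  a**4 − 6a**3 − 125a + 750 = ((1/54)a − 1/9)(54a**3 − 6750) + (0)
Last nonzero remainder: 54a**3 − 6750. Dividing through by 54 gives the monic gcd a**3 − 125.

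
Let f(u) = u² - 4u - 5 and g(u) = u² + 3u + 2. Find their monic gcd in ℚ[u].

u + 1

Euclidean algorithm in ℚ[u]:
  u² - 4u - 5 = (u² + 3u + 2) + (-7u - 7)
  u² + 3u + 2 = (-(1/7)u - 2/7)(-7u - 7) + (0)
Last nonzero remainder: -7u - 7. Dividing through by -7 gives the monic gcd u + 1.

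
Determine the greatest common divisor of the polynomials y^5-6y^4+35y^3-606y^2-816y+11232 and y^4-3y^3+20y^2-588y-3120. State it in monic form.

y^3+7y^2+90y+312

By polynomial division,
  y^5-6y^4+35y^3-606y^2-816y+11232 = (y-3)(y^4-3y^3+20y^2-588y-3120) + (6y^3+42y^2+540y+1872)
  y^4-3y^3+20y^2-588y-3120 = ((1/6)y-5/3)(6y^3+42y^2+540y+1872) + (0)
Last nonzero remainder: 6y^3+42y^2+540y+1872. Dividing through by 6 gives the monic gcd y^3+7y^2+90y+312.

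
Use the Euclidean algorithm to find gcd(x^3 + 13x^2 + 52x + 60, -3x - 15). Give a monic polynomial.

x + 5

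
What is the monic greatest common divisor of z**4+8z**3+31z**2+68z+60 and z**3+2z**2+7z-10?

z**2+3z+10

Apply the Euclidean algorithm:
  z**4+8z**3+31z**2+68z+60 = (z+6)(z**3+2z**2+7z-10) + (12z**2+36z+120)
  z**3+2z**2+7z-10 = ((1/12)z-1/12)(12z**2+36z+120) + (0)
Last nonzero remainder: 12z**2+36z+120. Dividing through by 12 gives the monic gcd z**2+3z+10.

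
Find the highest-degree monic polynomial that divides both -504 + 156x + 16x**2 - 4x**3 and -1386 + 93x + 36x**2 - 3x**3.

Apply the Euclidean algorithm:
  -4x**3 + 16x**2 + 156x - 504 = (4/3)(-3x**3 + 36x**2 + 93x - 1386) + (-32x**2 + 32x + 1344)
  -3x**3 + 36x**2 + 93x - 1386 = ((3/32)x - 33/32)(-32x**2 + 32x + 1344) + (0)
Last nonzero remainder: -32x**2 + 32x + 1344. Dividing through by -32 gives the monic gcd x**2 - x - 42.

-42 - x + x**2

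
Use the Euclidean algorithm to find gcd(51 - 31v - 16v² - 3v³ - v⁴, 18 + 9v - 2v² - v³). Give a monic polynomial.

By polynomial division,
  -v⁴ - 3v³ - 16v² - 31v + 51 = (v + 1)(-v³ - 2v² + 9v + 18) + (-23v² - 58v + 33)
  -v³ - 2v² + 9v + 18 = ((1/23)v - 12/529)(-23v² - 58v + 33) + ((3306/529)v + 9918/529)
  -23v² - 58v + 33 = (-(12167/3306)v + 5819/3306)((3306/529)v + 9918/529) + (0)
Last nonzero remainder: (3306/529)v + 9918/529. Dividing through by 3306/529 gives the monic gcd v + 3.

3 + v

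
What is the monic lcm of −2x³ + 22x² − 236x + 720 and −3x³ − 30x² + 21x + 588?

x⁵ + 3x⁴ + 13x³ + 753x² + 742x − 17640

Repeated division with remainder:
  −2x³ + 22x² − 236x + 720 = (2/3)(−3x³ − 30x² + 21x + 588) + (42x² − 250x + 328)
  −3x³ − 30x² + 21x + 588 = (−(1/14)x − 335/294)(42x² − 250x + 328) + (−(35344/147)x + 141376/147)
  42x² − 250x + 328 = (−(3087/17672)x + 6027/17672)(−(35344/147)x + 141376/147) + (0)
Last nonzero remainder: −(35344/147)x + 141376/147. Dividing through by −35344/147 gives the monic gcd x − 4.
Then lcm(f, g) = f·g / gcd(f, g); expanding and making the result monic gives the answer.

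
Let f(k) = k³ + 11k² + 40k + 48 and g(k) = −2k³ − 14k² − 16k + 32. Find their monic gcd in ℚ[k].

k² + 8k + 16

Euclidean algorithm in ℚ[k]:
  k³ + 11k² + 40k + 48 = (−1/2)(−2k³ − 14k² − 16k + 32) + (4k² + 32k + 64)
  −2k³ − 14k² − 16k + 32 = (−(1/2)k + 1/2)(4k² + 32k + 64) + (0)
Last nonzero remainder: 4k² + 32k + 64. Dividing through by 4 gives the monic gcd k² + 8k + 16.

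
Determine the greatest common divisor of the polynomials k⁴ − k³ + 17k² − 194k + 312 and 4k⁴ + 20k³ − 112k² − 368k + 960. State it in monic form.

By polynomial division,
  k⁴ − k³ + 17k² − 194k + 312 = (1/4)(4k⁴ + 20k³ − 112k² − 368k + 960) + (−6k³ + 45k² − 102k + 72)
  4k⁴ + 20k³ − 112k² − 368k + 960 = (−(2/3)k − 25/3)(−6k³ + 45k² − 102k + 72) + (195k² − 1170k + 1560)
  −6k³ + 45k² − 102k + 72 = (−(2/65)k + 3/65)(195k² − 1170k + 1560) + (0)
Last nonzero remainder: 195k² − 1170k + 1560. Dividing through by 195 gives the monic gcd k² − 6k + 8.

k² − 6k + 8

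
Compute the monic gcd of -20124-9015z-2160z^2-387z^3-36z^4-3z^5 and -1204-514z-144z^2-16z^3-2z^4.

43+3z+z^2

By polynomial division,
  -3z^5-36z^4-387z^3-2160z^2-9015z-20124 = ((3/2)z+6)(-2z^4-16z^3-144z^2-514z-1204) + (-75z^3-525z^2-4125z-12900)
  -2z^4-16z^3-144z^2-514z-1204 = ((2/75)z+2/75)(-75z^3-525z^2-4125z-12900) + (-20z^2-60z-860)
  -75z^3-525z^2-4125z-12900 = ((15/4)z+15)(-20z^2-60z-860) + (0)
Last nonzero remainder: -20z^2-60z-860. Dividing through by -20 gives the monic gcd z^2+3z+43.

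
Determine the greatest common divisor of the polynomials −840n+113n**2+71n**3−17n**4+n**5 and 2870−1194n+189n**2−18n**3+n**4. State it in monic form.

Repeated division with remainder:
  n**5−17n**4+71n**3+113n**2−840n = (n+1)(n**4−18n**3+189n**2−1194n+2870) + (−100n**3+1118n**2−2516n−2870)
  n**4−18n**3+189n**2−1194n+2870 = (−(1/100)n+341/5000)(−100n**3+1118n**2−2516n−2870) + ((218981/2500)n**2−(656943/625)n+1532867/500)
  −100n**3+1118n**2−2516n−2870 = (−(250000/218981)n−5000/5341)((218981/2500)n**2−(656943/625)n+1532867/500) + (0)
Last nonzero remainder: (218981/2500)n**2−(656943/625)n+1532867/500. Dividing through by 218981/2500 gives the monic gcd n**2−12n+35.

35−12n+n**2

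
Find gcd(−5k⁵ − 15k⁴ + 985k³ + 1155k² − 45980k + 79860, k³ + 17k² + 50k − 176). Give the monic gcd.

k² + 9k − 22

Repeated division with remainder:
  −5k⁵ − 15k⁴ + 985k³ + 1155k² − 45980k + 79860 = (−5k² + 70k + 45)(k³ + 17k² + 50k − 176) + (−3990k² − 35910k + 87780)
  k³ + 17k² + 50k − 176 = (−(1/3990)k − 4/1995)(−3990k² − 35910k + 87780) + (0)
Last nonzero remainder: −3990k² − 35910k + 87780. Dividing through by −3990 gives the monic gcd k² + 9k − 22.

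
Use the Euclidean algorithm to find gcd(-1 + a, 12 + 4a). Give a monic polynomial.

1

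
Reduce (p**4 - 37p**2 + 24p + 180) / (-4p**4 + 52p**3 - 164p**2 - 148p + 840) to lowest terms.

(-p - 6)/(4p - 28)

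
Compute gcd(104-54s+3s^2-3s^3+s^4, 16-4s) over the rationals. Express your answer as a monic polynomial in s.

By polynomial division,
  s^4-3s^3+3s^2-54s+104 = (-(1/4)s^3-(1/4)s^2-(7/4)s+13/2)(-4s+16) + (0)
Last nonzero remainder: -4s+16. Dividing through by -4 gives the monic gcd s-4.

-4+s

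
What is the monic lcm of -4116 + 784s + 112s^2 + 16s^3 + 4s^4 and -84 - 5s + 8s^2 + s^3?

Repeated division with remainder:
  4s^4 + 16s^3 + 112s^2 + 784s - 4116 = (4s - 16)(s^3 + 8s^2 - 5s - 84) + (260s^2 + 1040s - 5460)
  s^3 + 8s^2 - 5s - 84 = ((1/260)s + 1/65)(260s^2 + 1040s - 5460) + (0)
Last nonzero remainder: 260s^2 + 1040s - 5460. Dividing through by 260 gives the monic gcd s^2 + 4s - 21.
Then lcm(f, g) = f·g / gcd(f, g); expanding and making the result monic gives the answer.

-4116 - 245s + 308s^2 + 44s^3 + 8s^4 + s^5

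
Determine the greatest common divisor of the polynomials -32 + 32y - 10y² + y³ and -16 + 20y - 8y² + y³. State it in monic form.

8 - 6y + y²

Euclidean algorithm in ℚ[y]:
  y³ - 10y² + 32y - 32 = (y³ - 8y² + 20y - 16) + (-2y² + 12y - 16)
  y³ - 8y² + 20y - 16 = (-(1/2)y + 1)(-2y² + 12y - 16) + (0)
Last nonzero remainder: -2y² + 12y - 16. Dividing through by -2 gives the monic gcd y² - 6y + 8.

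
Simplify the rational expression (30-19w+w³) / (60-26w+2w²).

(-10+3w+w²)/(-20+2w)

Euclidean algorithm in ℚ[w]:
  w³-19w+30 = ((1/2)w+13/2)(2w²-26w+60) + (120w-360)
  2w²-26w+60 = ((1/60)w-1/6)(120w-360) + (0)
Last nonzero remainder: 120w-360. Dividing through by 120 gives the monic gcd w-3.
Cancel w-3 from numerator and denominator to get the reduced form.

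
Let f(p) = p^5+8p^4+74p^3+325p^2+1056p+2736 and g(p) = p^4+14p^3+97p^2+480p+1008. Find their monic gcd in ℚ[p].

p^3+7p^2+48p+144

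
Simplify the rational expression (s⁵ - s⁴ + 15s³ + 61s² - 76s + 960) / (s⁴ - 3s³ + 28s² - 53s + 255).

(s³ + 3s² + 12s + 64)/(s² + s + 17)

Euclidean algorithm in ℚ[s]:
  s⁵ - s⁴ + 15s³ + 61s² - 76s + 960 = (s + 2)(s⁴ - 3s³ + 28s² - 53s + 255) + (-7s³ + 58s² - 225s + 450)
  s⁴ - 3s³ + 28s² - 53s + 255 = (-(1/7)s - 37/49)(-7s³ + 58s² - 225s + 450) + ((1943/49)s² - (7772/49)s + 29145/49)
  -7s³ + 58s² - 225s + 450 = (-(343/1943)s + 1470/1943)((1943/49)s² - (7772/49)s + 29145/49) + (0)
Last nonzero remainder: (1943/49)s² - (7772/49)s + 29145/49. Dividing through by 1943/49 gives the monic gcd s² - 4s + 15.
Cancel s² - 4s + 15 from numerator and denominator to get the reduced form.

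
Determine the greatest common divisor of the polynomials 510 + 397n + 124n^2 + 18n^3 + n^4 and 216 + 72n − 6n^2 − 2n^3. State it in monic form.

6 + n

Apply the Euclidean algorithm:
  n^4 + 18n^3 + 124n^2 + 397n + 510 = (−(1/2)n − 15/2)(−2n^3 − 6n^2 + 72n + 216) + (115n^2 + 1045n + 2130)
  −2n^3 − 6n^2 + 72n + 216 = (−(2/115)n + 56/529)(115n^2 + 1045n + 2130) + (−(836/529)n − 5016/529)
  115n^2 + 1045n + 2130 = (−(60835/836)n − 187795/836)(−(836/529)n − 5016/529) + (0)
Last nonzero remainder: −(836/529)n − 5016/529. Dividing through by −836/529 gives the monic gcd n + 6.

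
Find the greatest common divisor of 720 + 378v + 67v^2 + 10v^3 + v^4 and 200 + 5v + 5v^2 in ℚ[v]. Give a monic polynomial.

40 + v + v^2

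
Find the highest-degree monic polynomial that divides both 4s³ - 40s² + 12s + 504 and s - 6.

s - 6

Apply the Euclidean algorithm:
  4s³ - 40s² + 12s + 504 = (4s² - 16s - 84)(s - 6) + (0)
The last nonzero remainder s - 6 is already monic.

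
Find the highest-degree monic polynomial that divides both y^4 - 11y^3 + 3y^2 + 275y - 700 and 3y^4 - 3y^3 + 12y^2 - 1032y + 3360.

Euclidean algorithm in ℚ[y]:
  y^4 - 11y^3 + 3y^2 + 275y - 700 = (1/3)(3y^4 - 3y^3 + 12y^2 - 1032y + 3360) + (-10y^3 - y^2 + 619y - 1820)
  3y^4 - 3y^3 + 12y^2 - 1032y + 3360 = (-(3/10)y + 33/100)(-10y^3 - y^2 + 619y - 1820) + ((19803/100)y^2 - (178227/100)y + 19803/5)
  -10y^3 - y^2 + 619y - 1820 = (-(1000/19803)y - 1300/2829)((19803/100)y^2 - (178227/100)y + 19803/5) + (0)
Last nonzero remainder: (19803/100)y^2 - (178227/100)y + 19803/5. Dividing through by 19803/100 gives the monic gcd y^2 - 9y + 20.

y^2 - 9y + 20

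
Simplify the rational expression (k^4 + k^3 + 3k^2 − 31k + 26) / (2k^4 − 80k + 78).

Apply the Euclidean algorithm:
  k^4 + k^3 + 3k^2 − 31k + 26 = (1/2)(2k^4 − 80k + 78) + (k^3 + 3k^2 + 9k − 13)
  2k^4 − 80k + 78 = (2k − 6)(k^3 + 3k^2 + 9k − 13) + (0)
The last nonzero remainder k^3 + 3k^2 + 9k − 13 is already monic.
Cancel k^3 + 3k^2 + 9k − 13 from numerator and denominator to get the reduced form.

(k − 2)/(2k − 6)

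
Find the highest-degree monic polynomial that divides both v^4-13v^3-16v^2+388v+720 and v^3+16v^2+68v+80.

Euclidean algorithm in ℚ[v]:
  v^4-13v^3-16v^2+388v+720 = (v-29)(v^3+16v^2+68v+80) + (380v^2+2280v+3040)
  v^3+16v^2+68v+80 = ((1/380)v+1/38)(380v^2+2280v+3040) + (0)
Last nonzero remainder: 380v^2+2280v+3040. Dividing through by 380 gives the monic gcd v^2+6v+8.

v^2+6v+8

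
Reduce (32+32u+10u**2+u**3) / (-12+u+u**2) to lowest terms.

(8+6u+u**2)/(-3+u)

By polynomial division,
  u**3+10u**2+32u+32 = (u+9)(u**2+u-12) + (35u+140)
  u**2+u-12 = ((1/35)u-3/35)(35u+140) + (0)
Last nonzero remainder: 35u+140. Dividing through by 35 gives the monic gcd u+4.
Cancel u+4 from numerator and denominator to get the reduced form.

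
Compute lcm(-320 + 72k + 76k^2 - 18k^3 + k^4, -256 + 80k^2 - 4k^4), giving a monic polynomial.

Euclidean algorithm in ℚ[k]:
  k^4 - 18k^3 + 76k^2 + 72k - 320 = (-1/4)(-4k^4 + 80k^2 - 256) + (-18k^3 + 96k^2 + 72k - 384)
  -4k^4 + 80k^2 - 256 = ((2/9)k + 32/27)(-18k^3 + 96k^2 + 72k - 384) + (-(448/9)k^2 + 1792/9)
  -18k^3 + 96k^2 + 72k - 384 = ((81/224)k - 27/14)(-(448/9)k^2 + 1792/9) + (0)
Last nonzero remainder: -(448/9)k^2 + 1792/9. Dividing through by -448/9 gives the monic gcd k^2 - 4.
Then lcm(f, g) = f·g / gcd(f, g); expanding and making the result monic gives the answer.

5120 - 1152k - 1536k^2 + 360k^3 + 60k^4 - 18k^5 + k^6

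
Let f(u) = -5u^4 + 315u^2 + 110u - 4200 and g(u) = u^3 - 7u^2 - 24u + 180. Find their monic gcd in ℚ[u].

u + 5

Apply the Euclidean algorithm:
  -5u^4 + 315u^2 + 110u - 4200 = (-5u - 35)(u^3 - 7u^2 - 24u + 180) + (-50u^2 + 170u + 2100)
  u^3 - 7u^2 - 24u + 180 = (-(1/50)u + 9/125)(-50u^2 + 170u + 2100) + ((144/25)u + 144/5)
  -50u^2 + 170u + 2100 = (-(625/72)u + 875/12)((144/25)u + 144/5) + (0)
Last nonzero remainder: (144/25)u + 144/5. Dividing through by 144/25 gives the monic gcd u + 5.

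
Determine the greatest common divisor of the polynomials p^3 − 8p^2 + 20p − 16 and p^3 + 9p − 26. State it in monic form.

p − 2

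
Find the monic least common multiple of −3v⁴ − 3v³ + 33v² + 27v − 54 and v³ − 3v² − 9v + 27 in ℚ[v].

v⁵ − 2v⁴ − 14v³ + 24v² + 45v − 54

By polynomial division,
  −3v⁴ − 3v³ + 33v² + 27v − 54 = (−3v − 12)(v³ − 3v² − 9v + 27) + (−30v² + 270)
  v³ − 3v² − 9v + 27 = (−(1/30)v + 1/10)(−30v² + 270) + (0)
Last nonzero remainder: −30v² + 270. Dividing through by −30 gives the monic gcd v² − 9.
Then lcm(f, g) = f·g / gcd(f, g); expanding and making the result monic gives the answer.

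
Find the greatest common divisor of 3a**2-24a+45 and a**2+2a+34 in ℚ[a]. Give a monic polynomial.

1

Euclidean algorithm in ℚ[a]:
  3a**2-24a+45 = (3)(a**2+2a+34) + (-30a-57)
  a**2+2a+34 = (-(1/30)a-1/300)(-30a-57) + (3381/100)
  -30a-57 = (-(1000/1127)a-1900/1127)(3381/100) + (0)
The last nonzero remainder is the constant 3381/100, so the polynomials are coprime and gcd = 1.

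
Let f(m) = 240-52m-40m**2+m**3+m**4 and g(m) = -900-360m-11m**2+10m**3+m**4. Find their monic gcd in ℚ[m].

-30-m+m**2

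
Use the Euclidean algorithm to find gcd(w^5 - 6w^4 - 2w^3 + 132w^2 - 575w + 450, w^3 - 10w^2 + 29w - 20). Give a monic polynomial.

By polynomial division,
  w^5 - 6w^4 - 2w^3 + 132w^2 - 575w + 450 = (w^2 + 4w + 9)(w^3 - 10w^2 + 29w - 20) + (126w^2 - 756w + 630)
  w^3 - 10w^2 + 29w - 20 = ((1/126)w - 2/63)(126w^2 - 756w + 630) + (0)
Last nonzero remainder: 126w^2 - 756w + 630. Dividing through by 126 gives the monic gcd w^2 - 6w + 5.

w^2 - 6w + 5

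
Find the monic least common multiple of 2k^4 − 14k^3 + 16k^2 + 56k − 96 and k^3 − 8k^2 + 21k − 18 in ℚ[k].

k^5 − 10k^4 + 29k^3 + 4k^2 − 132k + 144

Apply the Euclidean algorithm:
  2k^4 − 14k^3 + 16k^2 + 56k − 96 = (2k + 2)(k^3 − 8k^2 + 21k − 18) + (−10k^2 + 50k − 60)
  k^3 − 8k^2 + 21k − 18 = (−(1/10)k + 3/10)(−10k^2 + 50k − 60) + (0)
Last nonzero remainder: −10k^2 + 50k − 60. Dividing through by −10 gives the monic gcd k^2 − 5k + 6.
Then lcm(f, g) = f·g / gcd(f, g); expanding and making the result monic gives the answer.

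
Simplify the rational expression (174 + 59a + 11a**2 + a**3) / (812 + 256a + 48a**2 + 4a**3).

(6 + a)/(28 + 4a)

By polynomial division,
  a**3 + 11a**2 + 59a + 174 = (1/4)(4a**3 + 48a**2 + 256a + 812) + (-a**2 - 5a - 29)
  4a**3 + 48a**2 + 256a + 812 = (-4a - 28)(-a**2 - 5a - 29) + (0)
Last nonzero remainder: -a**2 - 5a - 29. Dividing through by -1 gives the monic gcd a**2 + 5a + 29.
Cancel a**2 + 5a + 29 from numerator and denominator to get the reduced form.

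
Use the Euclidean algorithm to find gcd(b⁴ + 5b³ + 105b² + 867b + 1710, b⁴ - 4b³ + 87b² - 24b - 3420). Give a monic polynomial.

b³ + 2b² + 99b + 570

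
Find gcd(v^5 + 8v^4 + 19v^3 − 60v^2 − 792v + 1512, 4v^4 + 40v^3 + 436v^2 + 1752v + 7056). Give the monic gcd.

v^2 + 6v + 36

Euclidean algorithm in ℚ[v]:
  v^5 + 8v^4 + 19v^3 − 60v^2 − 792v + 1512 = ((1/4)v − 1/2)(4v^4 + 40v^3 + 436v^2 + 1752v + 7056) + (−70v^3 − 280v^2 − 1680v + 5040)
  4v^4 + 40v^3 + 436v^2 + 1752v + 7056 = (−(2/35)v − 12/35)(−70v^3 − 280v^2 − 1680v + 5040) + (244v^2 + 1464v + 8784)
  −70v^3 − 280v^2 − 1680v + 5040 = (−(35/122)v + 35/61)(244v^2 + 1464v + 8784) + (0)
Last nonzero remainder: 244v^2 + 1464v + 8784. Dividing through by 244 gives the monic gcd v^2 + 6v + 36.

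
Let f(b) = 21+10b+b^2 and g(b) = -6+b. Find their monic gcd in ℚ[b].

Apply the Euclidean algorithm:
  b^2+10b+21 = (b+16)(b-6) + (117)
  b-6 = ((1/117)b-2/39)(117) + (0)
The last nonzero remainder is the constant 117, so the polynomials are coprime and gcd = 1.

1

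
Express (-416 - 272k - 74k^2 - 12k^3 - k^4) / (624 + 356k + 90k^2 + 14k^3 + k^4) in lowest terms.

Repeated division with remainder:
  -k^4 - 12k^3 - 74k^2 - 272k - 416 = (-1)(k^4 + 14k^3 + 90k^2 + 356k + 624) + (2k^3 + 16k^2 + 84k + 208)
  k^4 + 14k^3 + 90k^2 + 356k + 624 = ((1/2)k + 3)(2k^3 + 16k^2 + 84k + 208) + (0)
Last nonzero remainder: 2k^3 + 16k^2 + 84k + 208. Dividing through by 2 gives the monic gcd k^3 + 8k^2 + 42k + 104.
Cancel k^3 + 8k^2 + 42k + 104 from numerator and denominator to get the reduced form.

(-4 - k)/(6 + k)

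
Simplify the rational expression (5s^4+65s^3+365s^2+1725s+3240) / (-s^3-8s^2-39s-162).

By polynomial division,
  5s^4+65s^3+365s^2+1725s+3240 = (-5s-25)(-s^3-8s^2-39s-162) + (-30s^2-60s-810)
  -s^3-8s^2-39s-162 = ((1/30)s+1/5)(-30s^2-60s-810) + (0)
Last nonzero remainder: -30s^2-60s-810. Dividing through by -30 gives the monic gcd s^2+2s+27.
Cancel s^2+2s+27 from numerator and denominator to get the reduced form.

(-5s^2-55s-120)/(s+6)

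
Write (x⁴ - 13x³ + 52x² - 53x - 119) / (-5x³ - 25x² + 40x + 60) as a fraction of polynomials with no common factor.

(-x³ + 14x² - 66x + 119)/(5x² + 20x - 60)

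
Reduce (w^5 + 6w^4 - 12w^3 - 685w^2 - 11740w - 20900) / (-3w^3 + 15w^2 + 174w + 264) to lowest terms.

(-w^3 - 15w^2 - 145w - 950)/(3w + 12)

Apply the Euclidean algorithm:
  w^5 + 6w^4 - 12w^3 - 685w^2 - 11740w - 20900 = (-(1/3)w^2 - (11/3)w - 101/3)(-3w^3 + 15w^2 + 174w + 264) + (546w^2 - 4914w - 12012)
  -3w^3 + 15w^2 + 174w + 264 = (-(1/182)w - 2/91)(546w^2 - 4914w - 12012) + (0)
Last nonzero remainder: 546w^2 - 4914w - 12012. Dividing through by 546 gives the monic gcd w^2 - 9w - 22.
Cancel w^2 - 9w - 22 from numerator and denominator to get the reduced form.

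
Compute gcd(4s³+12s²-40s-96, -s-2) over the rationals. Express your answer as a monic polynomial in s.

s+2

Euclidean algorithm in ℚ[s]:
  4s³+12s²-40s-96 = (-4s²-4s+48)(-s-2) + (0)
Last nonzero remainder: -s-2. Dividing through by -1 gives the monic gcd s+2.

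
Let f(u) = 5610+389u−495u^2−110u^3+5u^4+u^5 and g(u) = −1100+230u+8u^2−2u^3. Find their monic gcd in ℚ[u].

−110+u+u^2

Apply the Euclidean algorithm:
  u^5+5u^4−110u^3−495u^2+389u+5610 = (−(1/2)u^2−(9/2)u−41/2)(−2u^3+8u^2+230u−1100) + (154u^2+154u−16940)
  −2u^3+8u^2+230u−1100 = (−(1/77)u+5/77)(154u^2+154u−16940) + (0)
Last nonzero remainder: 154u^2+154u−16940. Dividing through by 154 gives the monic gcd u^2+u−110.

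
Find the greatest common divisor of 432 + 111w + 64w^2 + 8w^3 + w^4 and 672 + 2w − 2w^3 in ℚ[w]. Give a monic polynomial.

48 + 7w + w^2

By polynomial division,
  w^4 + 8w^3 + 64w^2 + 111w + 432 = (−(1/2)w − 4)(−2w^3 + 2w + 672) + (65w^2 + 455w + 3120)
  −2w^3 + 2w + 672 = (−(2/65)w + 14/65)(65w^2 + 455w + 3120) + (0)
Last nonzero remainder: 65w^2 + 455w + 3120. Dividing through by 65 gives the monic gcd w^2 + 7w + 48.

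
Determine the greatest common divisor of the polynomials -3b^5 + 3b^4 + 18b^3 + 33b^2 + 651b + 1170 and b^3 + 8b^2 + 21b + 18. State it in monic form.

b^2 + 5b + 6

Repeated division with remainder:
  -3b^5 + 3b^4 + 18b^3 + 33b^2 + 651b + 1170 = (-3b^2 + 27b - 135)(b^3 + 8b^2 + 21b + 18) + (600b^2 + 3000b + 3600)
  b^3 + 8b^2 + 21b + 18 = ((1/600)b + 1/200)(600b^2 + 3000b + 3600) + (0)
Last nonzero remainder: 600b^2 + 3000b + 3600. Dividing through by 600 gives the monic gcd b^2 + 5b + 6.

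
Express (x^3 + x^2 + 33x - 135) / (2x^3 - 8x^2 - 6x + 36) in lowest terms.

(x^2 + 4x + 45)/(2x^2 - 2x - 12)

Repeated division with remainder:
  x^3 + x^2 + 33x - 135 = (1/2)(2x^3 - 8x^2 - 6x + 36) + (5x^2 + 36x - 153)
  2x^3 - 8x^2 - 6x + 36 = ((2/5)x - 112/25)(5x^2 + 36x - 153) + ((5412/25)x - 16236/25)
  5x^2 + 36x - 153 = ((125/5412)x + 425/1804)((5412/25)x - 16236/25) + (0)
Last nonzero remainder: (5412/25)x - 16236/25. Dividing through by 5412/25 gives the monic gcd x - 3.
Cancel x - 3 from numerator and denominator to get the reduced form.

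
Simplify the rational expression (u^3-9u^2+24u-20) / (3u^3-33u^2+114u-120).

(u-2)/(3u-12)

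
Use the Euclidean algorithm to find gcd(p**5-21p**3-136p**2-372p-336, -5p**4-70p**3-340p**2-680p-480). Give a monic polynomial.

p**2+4p+4

Euclidean algorithm in ℚ[p]:
  p**5-21p**3-136p**2-372p-336 = (-(1/5)p+14/5)(-5p**4-70p**3-340p**2-680p-480) + (107p**3+680p**2+1436p+1008)
  -5p**4-70p**3-340p**2-680p-480 = (-(5/107)p-4090/11449)(107p**3+680p**2+1436p+1008) + (-(343200/11449)p**2-(1372800/11449)p-1372800/11449)
  107p**3+680p**2+1436p+1008 = (-(1225043/343200)p-240429/28600)(-(343200/11449)p**2-(1372800/11449)p-1372800/11449) + (0)
Last nonzero remainder: -(343200/11449)p**2-(1372800/11449)p-1372800/11449. Dividing through by -343200/11449 gives the monic gcd p**2+4p+4.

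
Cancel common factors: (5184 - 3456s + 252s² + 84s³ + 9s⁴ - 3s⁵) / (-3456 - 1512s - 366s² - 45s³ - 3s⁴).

(-48 + 44s - 12s² + s³)/(32 + 6s + s²)

By polynomial division,
  -3s⁵ + 9s⁴ + 84s³ + 252s² - 3456s + 5184 = (s - 18)(-3s⁴ - 45s³ - 366s² - 1512s - 3456) + (-360s³ - 4824s² - 27216s - 57024)
  -3s⁴ - 45s³ - 366s² - 1512s - 3456 = ((1/120)s + 1/75)(-360s³ - 4824s² - 27216s - 57024) + (-(1872/25)s² - (16848/25)s - 67392/25)
  -360s³ - 4824s² - 27216s - 57024 = ((125/26)s + 275/13)(-(1872/25)s² - (16848/25)s - 67392/25) + (0)
Last nonzero remainder: -(1872/25)s² - (16848/25)s - 67392/25. Dividing through by -1872/25 gives the monic gcd s² + 9s + 36.
Cancel s² + 9s + 36 from numerator and denominator to get the reduced form.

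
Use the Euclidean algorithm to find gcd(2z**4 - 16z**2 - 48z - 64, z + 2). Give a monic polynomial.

z + 2

Euclidean algorithm in ℚ[z]:
  2z**4 - 16z**2 - 48z - 64 = (2z**3 - 4z**2 - 8z - 32)(z + 2) + (0)
The last nonzero remainder z + 2 is already monic.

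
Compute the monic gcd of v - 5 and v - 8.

1

Euclidean algorithm in ℚ[v]:
  v - 5 = (v - 8) + (3)
  v - 8 = ((1/3)v - 8/3)(3) + (0)
The last nonzero remainder is the constant 3, so the polynomials are coprime and gcd = 1.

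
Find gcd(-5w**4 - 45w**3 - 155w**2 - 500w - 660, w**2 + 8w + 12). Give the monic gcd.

Apply the Euclidean algorithm:
  -5w**4 - 45w**3 - 155w**2 - 500w - 660 = (-5w**2 - 5w - 55)(w**2 + 8w + 12) + (0)
The last nonzero remainder w**2 + 8w + 12 is already monic.

w**2 + 8w + 12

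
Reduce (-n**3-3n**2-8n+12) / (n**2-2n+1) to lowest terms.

Repeated division with remainder:
  -n**3-3n**2-8n+12 = (-n-5)(n**2-2n+1) + (-17n+17)
  n**2-2n+1 = (-(1/17)n+1/17)(-17n+17) + (0)
Last nonzero remainder: -17n+17. Dividing through by -17 gives the monic gcd n-1.
Cancel n-1 from numerator and denominator to get the reduced form.

(-n**2-4n-12)/(n-1)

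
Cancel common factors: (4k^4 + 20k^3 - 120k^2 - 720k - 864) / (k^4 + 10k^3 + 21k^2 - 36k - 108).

(4k^2 - 16k - 48)/(k^2 + k - 6)

Apply the Euclidean algorithm:
  4k^4 + 20k^3 - 120k^2 - 720k - 864 = (4)(k^4 + 10k^3 + 21k^2 - 36k - 108) + (-20k^3 - 204k^2 - 576k - 432)
  k^4 + 10k^3 + 21k^2 - 36k - 108 = (-(1/20)k + 1/100)(-20k^3 - 204k^2 - 576k - 432) + (-(144/25)k^2 - (1296/25)k - 2592/25)
  -20k^3 - 204k^2 - 576k - 432 = ((125/36)k + 25/6)(-(144/25)k^2 - (1296/25)k - 2592/25) + (0)
Last nonzero remainder: -(144/25)k^2 - (1296/25)k - 2592/25. Dividing through by -144/25 gives the monic gcd k^2 + 9k + 18.
Cancel k^2 + 9k + 18 from numerator and denominator to get the reduced form.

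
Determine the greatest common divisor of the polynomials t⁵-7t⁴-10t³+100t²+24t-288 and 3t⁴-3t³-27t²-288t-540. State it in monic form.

By polynomial division,
  t⁵-7t⁴-10t³+100t²+24t-288 = ((1/3)t-2)(3t⁴-3t³-27t²-288t-540) + (-7t³+142t²-372t-1368)
  3t⁴-3t³-27t²-288t-540 = (-(3/7)t-405/49)(-7t³+142t²-372t-1368) + ((48375/49)t²-(193500/49)t-580500/49)
  -7t³+142t²-372t-1368 = (-(343/48375)t+1862/16125)((48375/49)t²-(193500/49)t-580500/49) + (0)
Last nonzero remainder: (48375/49)t²-(193500/49)t-580500/49. Dividing through by 48375/49 gives the monic gcd t²-4t-12.

t²-4t-12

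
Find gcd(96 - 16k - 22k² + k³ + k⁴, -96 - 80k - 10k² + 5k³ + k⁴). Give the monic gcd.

Euclidean algorithm in ℚ[k]:
  k⁴ + k³ - 22k² - 16k + 96 = (k⁴ + 5k³ - 10k² - 80k - 96) + (-4k³ - 12k² + 64k + 192)
  k⁴ + 5k³ - 10k² - 80k - 96 = (-(1/4)k - 1/2)(-4k³ - 12k² + 64k + 192) + (0)
Last nonzero remainder: -4k³ - 12k² + 64k + 192. Dividing through by -4 gives the monic gcd k³ + 3k² - 16k - 48.

-48 - 16k + 3k² + k³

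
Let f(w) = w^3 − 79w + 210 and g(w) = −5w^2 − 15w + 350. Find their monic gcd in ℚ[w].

w^2 + 3w − 70

Apply the Euclidean algorithm:
  w^3 − 79w + 210 = (−(1/5)w + 3/5)(−5w^2 − 15w + 350) + (0)
Last nonzero remainder: −5w^2 − 15w + 350. Dividing through by −5 gives the monic gcd w^2 + 3w − 70.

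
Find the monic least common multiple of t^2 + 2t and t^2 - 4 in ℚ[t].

By polynomial division,
  t^2 + 2t = (t^2 - 4) + (2t + 4)
  t^2 - 4 = ((1/2)t - 1)(2t + 4) + (0)
Last nonzero remainder: 2t + 4. Dividing through by 2 gives the monic gcd t + 2.
Then lcm(f, g) = f·g / gcd(f, g); expanding and making the result monic gives the answer.

t^3 - 4t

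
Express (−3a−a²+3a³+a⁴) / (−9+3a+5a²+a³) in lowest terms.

Euclidean algorithm in ℚ[a]:
  a⁴+3a³−a²−3a = (a−2)(a³+5a²+3a−9) + (6a²+12a−18)
  a³+5a²+3a−9 = ((1/6)a+1/2)(6a²+12a−18) + (0)
Last nonzero remainder: 6a²+12a−18. Dividing through by 6 gives the monic gcd a²+2a−3.
Cancel a²+2a−3 from numerator and denominator to get the reduced form.

(a+a²)/(3+a)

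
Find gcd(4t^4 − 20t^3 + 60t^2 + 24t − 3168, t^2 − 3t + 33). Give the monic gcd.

Repeated division with remainder:
  4t^4 − 20t^3 + 60t^2 + 24t − 3168 = (4t^2 − 8t − 96)(t^2 − 3t + 33) + (0)
The last nonzero remainder t^2 − 3t + 33 is already monic.

t^2 − 3t + 33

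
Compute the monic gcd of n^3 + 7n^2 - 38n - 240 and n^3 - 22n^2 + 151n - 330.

n - 6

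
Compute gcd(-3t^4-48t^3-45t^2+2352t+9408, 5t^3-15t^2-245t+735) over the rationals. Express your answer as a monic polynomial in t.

Apply the Euclidean algorithm:
  -3t^4-48t^3-45t^2+2352t+9408 = (-(3/5)t-57/5)(5t^3-15t^2-245t+735) + (-363t^2+17787)
  5t^3-15t^2-245t+735 = (-(5/363)t+5/121)(-363t^2+17787) + (0)
Last nonzero remainder: -363t^2+17787. Dividing through by -363 gives the monic gcd t^2-49.

t^2-49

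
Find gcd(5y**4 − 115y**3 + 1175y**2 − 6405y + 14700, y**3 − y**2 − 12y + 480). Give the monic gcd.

Repeated division with remainder:
  5y**4 − 115y**3 + 1175y**2 − 6405y + 14700 = (5y − 110)(y**3 − y**2 − 12y + 480) + (1125y**2 − 10125y + 67500)
  y**3 − y**2 − 12y + 480 = ((1/1125)y + 8/1125)(1125y**2 − 10125y + 67500) + (0)
Last nonzero remainder: 1125y**2 − 10125y + 67500. Dividing through by 1125 gives the monic gcd y**2 − 9y + 60.

y**2 − 9y + 60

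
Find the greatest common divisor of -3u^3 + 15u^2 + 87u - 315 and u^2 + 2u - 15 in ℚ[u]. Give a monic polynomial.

By polynomial division,
  -3u^3 + 15u^2 + 87u - 315 = (-3u + 21)(u^2 + 2u - 15) + (0)
The last nonzero remainder u^2 + 2u - 15 is already monic.

u^2 + 2u - 15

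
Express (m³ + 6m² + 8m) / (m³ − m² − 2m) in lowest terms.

Repeated division with remainder:
  m³ + 6m² + 8m = (m³ − m² − 2m) + (7m² + 10m)
  m³ − m² − 2m = ((1/7)m − 17/49)(7m² + 10m) + ((72/49)m)
  7m² + 10m = ((343/72)m + 245/36)((72/49)m) + (0)
Last nonzero remainder: (72/49)m. Dividing through by 72/49 gives the monic gcd m.
Cancel m from numerator and denominator to get the reduced form.

(m² + 6m + 8)/(m² − m − 2)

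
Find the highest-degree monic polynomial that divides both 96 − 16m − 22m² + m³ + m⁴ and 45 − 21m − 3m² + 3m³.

By polynomial division,
  m⁴ + m³ − 22m² − 16m + 96 = ((1/3)m + 2/3)(3m³ − 3m² − 21m + 45) + (−13m² − 17m + 66)
  3m³ − 3m² − 21m + 45 = (−(3/13)m + 90/169)(−13m² − 17m + 66) + ((555/169)m + 1665/169)
  −13m² − 17m + 66 = (−(2197/555)m + 3718/555)((555/169)m + 1665/169) + (0)
Last nonzero remainder: (555/169)m + 1665/169. Dividing through by 555/169 gives the monic gcd m + 3.

3 + m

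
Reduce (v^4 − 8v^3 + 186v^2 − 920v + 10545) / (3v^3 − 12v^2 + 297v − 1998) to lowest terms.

Euclidean algorithm in ℚ[v]:
  v^4 − 8v^3 + 186v^2 − 920v + 10545 = ((1/3)v − 4/3)(3v^3 − 12v^2 + 297v − 1998) + (71v^2 + 142v + 7881)
  3v^3 − 12v^2 + 297v − 1998 = ((3/71)v − 18/71)(71v^2 + 142v + 7881) + (0)
Last nonzero remainder: 71v^2 + 142v + 7881. Dividing through by 71 gives the monic gcd v^2 + 2v + 111.
Cancel v^2 + 2v + 111 from numerator and denominator to get the reduced form.

(v^2 − 10v + 95)/(3v − 18)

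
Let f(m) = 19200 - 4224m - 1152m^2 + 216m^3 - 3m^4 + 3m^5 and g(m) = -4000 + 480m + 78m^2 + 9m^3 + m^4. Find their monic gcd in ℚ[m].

-400 + 88m - m^2 + m^3

Apply the Euclidean algorithm:
  3m^5 - 3m^4 + 216m^3 - 1152m^2 - 4224m + 19200 = (3m - 30)(m^4 + 9m^3 + 78m^2 + 480m - 4000) + (252m^3 - 252m^2 + 22176m - 100800)
  m^4 + 9m^3 + 78m^2 + 480m - 4000 = ((1/252)m + 5/126)(252m^3 - 252m^2 + 22176m - 100800) + (0)
Last nonzero remainder: 252m^3 - 252m^2 + 22176m - 100800. Dividing through by 252 gives the monic gcd m^3 - m^2 + 88m - 400.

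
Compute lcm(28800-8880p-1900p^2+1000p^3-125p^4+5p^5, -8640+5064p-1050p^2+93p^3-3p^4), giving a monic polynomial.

-51840+21744p+1644p^2-2180p^3+425p^4-34p^5+p^6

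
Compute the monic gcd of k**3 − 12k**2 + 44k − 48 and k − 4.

k − 4

Apply the Euclidean algorithm:
  k**3 − 12k**2 + 44k − 48 = (k**2 − 8k + 12)(k − 4) + (0)
The last nonzero remainder k − 4 is already monic.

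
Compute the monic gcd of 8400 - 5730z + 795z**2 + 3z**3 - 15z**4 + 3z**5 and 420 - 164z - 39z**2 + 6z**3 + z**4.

70 - 39z + z**3

Euclidean algorithm in ℚ[z]:
  3z**5 - 15z**4 + 3z**3 + 795z**2 - 5730z + 8400 = (3z - 33)(z**4 + 6z**3 - 39z**2 - 164z + 420) + (318z**3 - 12402z + 22260)
  z**4 + 6z**3 - 39z**2 - 164z + 420 = ((1/318)z + 1/53)(318z**3 - 12402z + 22260) + (0)
Last nonzero remainder: 318z**3 - 12402z + 22260. Dividing through by 318 gives the monic gcd z**3 - 39z + 70.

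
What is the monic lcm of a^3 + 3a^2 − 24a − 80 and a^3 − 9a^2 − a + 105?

a^5 − a^4 − 57a^3 − 47a^2 + 824a + 1680

By polynomial division,
  a^3 + 3a^2 − 24a − 80 = (a^3 − 9a^2 − a + 105) + (12a^2 − 23a − 185)
  a^3 − 9a^2 − a + 105 = ((1/12)a − 85/144)(12a^2 − 23a − 185) + ((121/144)a − 605/144)
  12a^2 − 23a − 185 = ((1728/121)a + 5328/121)((121/144)a − 605/144) + (0)
Last nonzero remainder: (121/144)a − 605/144. Dividing through by 121/144 gives the monic gcd a − 5.
Then lcm(f, g) = f·g / gcd(f, g); expanding and making the result monic gives the answer.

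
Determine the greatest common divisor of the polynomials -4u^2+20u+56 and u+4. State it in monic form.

1

Repeated division with remainder:
  -4u^2+20u+56 = (-4u+36)(u+4) + (-88)
  u+4 = (-(1/88)u-1/22)(-88) + (0)
The last nonzero remainder is the constant -88, so the polynomials are coprime and gcd = 1.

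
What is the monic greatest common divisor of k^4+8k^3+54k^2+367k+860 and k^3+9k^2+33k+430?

By polynomial division,
  k^4+8k^3+54k^2+367k+860 = (k-1)(k^3+9k^2+33k+430) + (30k^2-30k+1290)
  k^3+9k^2+33k+430 = ((1/30)k+1/3)(30k^2-30k+1290) + (0)
Last nonzero remainder: 30k^2-30k+1290. Dividing through by 30 gives the monic gcd k^2-k+43.

k^2-k+43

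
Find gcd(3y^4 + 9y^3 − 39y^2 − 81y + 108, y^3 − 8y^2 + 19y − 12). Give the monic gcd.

Repeated division with remainder:
  3y^4 + 9y^3 − 39y^2 − 81y + 108 = (3y + 33)(y^3 − 8y^2 + 19y − 12) + (168y^2 − 672y + 504)
  y^3 − 8y^2 + 19y − 12 = ((1/168)y − 1/42)(168y^2 − 672y + 504) + (0)
Last nonzero remainder: 168y^2 − 672y + 504. Dividing through by 168 gives the monic gcd y^2 − 4y + 3.

y^2 − 4y + 3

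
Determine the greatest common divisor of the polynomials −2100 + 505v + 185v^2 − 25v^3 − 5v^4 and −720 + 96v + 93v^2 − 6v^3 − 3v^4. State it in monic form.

60 − 23v − 2v^2 + v^3

By polynomial division,
  −5v^4 − 25v^3 + 185v^2 + 505v − 2100 = (5/3)(−3v^4 − 6v^3 + 93v^2 + 96v − 720) + (−15v^3 + 30v^2 + 345v − 900)
  −3v^4 − 6v^3 + 93v^2 + 96v − 720 = ((1/5)v + 4/5)(−15v^3 + 30v^2 + 345v − 900) + (0)
Last nonzero remainder: −15v^3 + 30v^2 + 345v − 900. Dividing through by −15 gives the monic gcd v^3 − 2v^2 − 23v + 60.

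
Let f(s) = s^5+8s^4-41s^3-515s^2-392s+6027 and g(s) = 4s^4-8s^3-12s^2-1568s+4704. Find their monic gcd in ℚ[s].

s^2-10s+21

Euclidean algorithm in ℚ[s]:
  s^5+8s^4-41s^3-515s^2-392s+6027 = ((1/4)s+5/2)(4s^4-8s^3-12s^2-1568s+4704) + (-18s^3-93s^2+2352s-5733)
  4s^4-8s^3-12s^2-1568s+4704 = (-(2/9)s+43/27)(-18s^3-93s^2+2352s-5733) + ((5929/9)s^2-(59290/9)s+41503/3)
  -18s^3-93s^2+2352s-5733 = (-(162/5929)s-351/847)((5929/9)s^2-(59290/9)s+41503/3) + (0)
Last nonzero remainder: (5929/9)s^2-(59290/9)s+41503/3. Dividing through by 5929/9 gives the monic gcd s^2-10s+21.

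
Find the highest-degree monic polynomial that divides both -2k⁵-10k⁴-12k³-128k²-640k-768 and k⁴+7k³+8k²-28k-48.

Apply the Euclidean algorithm:
  -2k⁵-10k⁴-12k³-128k²-640k-768 = (-2k+4)(k⁴+7k³+8k²-28k-48) + (-24k³-216k²-624k-576)
  k⁴+7k³+8k²-28k-48 = (-(1/24)k+1/12)(-24k³-216k²-624k-576) + (0)
Last nonzero remainder: -24k³-216k²-624k-576. Dividing through by -24 gives the monic gcd k³+9k²+26k+24.

k³+9k²+26k+24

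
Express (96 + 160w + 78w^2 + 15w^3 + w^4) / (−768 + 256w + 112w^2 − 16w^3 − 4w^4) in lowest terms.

Apply the Euclidean algorithm:
  w^4 + 15w^3 + 78w^2 + 160w + 96 = (−1/4)(−4w^4 − 16w^3 + 112w^2 + 256w − 768) + (11w^3 + 106w^2 + 224w − 96)
  −4w^4 − 16w^3 + 112w^2 + 256w − 768 = (−(4/11)w + 248/121)(11w^3 + 106w^2 + 224w − 96) + (−(2880/121)w^2 − (28800/121)w − 69120/121)
  11w^3 + 106w^2 + 224w − 96 = (−(1331/2880)w + 121/720)(−(2880/121)w^2 − (28800/121)w − 69120/121) + (0)
Last nonzero remainder: −(2880/121)w^2 − (28800/121)w − 69120/121. Dividing through by −2880/121 gives the monic gcd w^2 + 10w + 24.
Cancel w^2 + 10w + 24 from numerator and denominator to get the reduced form.

(−4 − 5w − w^2)/(32 − 24w + 4w^2)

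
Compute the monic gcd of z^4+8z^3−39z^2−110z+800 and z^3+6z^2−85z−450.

z^2+15z+50

Apply the Euclidean algorithm:
  z^4+8z^3−39z^2−110z+800 = (z+2)(z^3+6z^2−85z−450) + (34z^2+510z+1700)
  z^3+6z^2−85z−450 = ((1/34)z−9/34)(34z^2+510z+1700) + (0)
Last nonzero remainder: 34z^2+510z+1700. Dividing through by 34 gives the monic gcd z^2+15z+50.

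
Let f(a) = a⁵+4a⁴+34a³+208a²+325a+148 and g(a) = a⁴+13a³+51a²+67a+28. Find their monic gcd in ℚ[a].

Repeated division with remainder:
  a⁵+4a⁴+34a³+208a²+325a+148 = (a-9)(a⁴+13a³+51a²+67a+28) + (100a³+600a²+900a+400)
  a⁴+13a³+51a²+67a+28 = ((1/100)a+7/100)(100a³+600a²+900a+400) + (0)
Last nonzero remainder: 100a³+600a²+900a+400. Dividing through by 100 gives the monic gcd a³+6a²+9a+4.

a³+6a²+9a+4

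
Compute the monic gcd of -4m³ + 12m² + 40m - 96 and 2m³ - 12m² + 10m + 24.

Euclidean algorithm in ℚ[m]:
  -4m³ + 12m² + 40m - 96 = (-2)(2m³ - 12m² + 10m + 24) + (-12m² + 60m - 48)
  2m³ - 12m² + 10m + 24 = (-(1/6)m + 1/6)(-12m² + 60m - 48) + (-8m + 32)
  -12m² + 60m - 48 = ((3/2)m - 3/2)(-8m + 32) + (0)
Last nonzero remainder: -8m + 32. Dividing through by -8 gives the monic gcd m - 4.

m - 4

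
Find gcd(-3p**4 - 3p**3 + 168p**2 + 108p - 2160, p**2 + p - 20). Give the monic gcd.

p**2 + p - 20

Apply the Euclidean algorithm:
  -3p**4 - 3p**3 + 168p**2 + 108p - 2160 = (-3p**2 + 108)(p**2 + p - 20) + (0)
The last nonzero remainder p**2 + p - 20 is already monic.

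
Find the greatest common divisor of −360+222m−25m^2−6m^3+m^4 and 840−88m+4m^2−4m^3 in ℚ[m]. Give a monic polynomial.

−5+m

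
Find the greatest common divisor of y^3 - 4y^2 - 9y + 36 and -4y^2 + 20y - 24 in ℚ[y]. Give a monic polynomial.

Repeated division with remainder:
  y^3 - 4y^2 - 9y + 36 = (-(1/4)y - 1/4)(-4y^2 + 20y - 24) + (-10y + 30)
  -4y^2 + 20y - 24 = ((2/5)y - 4/5)(-10y + 30) + (0)
Last nonzero remainder: -10y + 30. Dividing through by -10 gives the monic gcd y - 3.

y - 3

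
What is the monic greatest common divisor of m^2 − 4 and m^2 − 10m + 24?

Repeated division with remainder:
  m^2 − 4 = (m^2 − 10m + 24) + (10m − 28)
  m^2 − 10m + 24 = ((1/10)m − 18/25)(10m − 28) + (96/25)
  10m − 28 = ((125/48)m − 175/24)(96/25) + (0)
The last nonzero remainder is the constant 96/25, so the polynomials are coprime and gcd = 1.

1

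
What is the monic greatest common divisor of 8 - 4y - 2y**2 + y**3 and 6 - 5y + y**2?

Euclidean algorithm in ℚ[y]:
  y**3 - 2y**2 - 4y + 8 = (y + 3)(y**2 - 5y + 6) + (5y - 10)
  y**2 - 5y + 6 = ((1/5)y - 3/5)(5y - 10) + (0)
Last nonzero remainder: 5y - 10. Dividing through by 5 gives the monic gcd y - 2.

-2 + y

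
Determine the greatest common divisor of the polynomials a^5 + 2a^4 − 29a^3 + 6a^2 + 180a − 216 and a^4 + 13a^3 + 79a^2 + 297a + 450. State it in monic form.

By polynomial division,
  a^5 + 2a^4 − 29a^3 + 6a^2 + 180a − 216 = (a − 11)(a^4 + 13a^3 + 79a^2 + 297a + 450) + (35a^3 + 578a^2 + 2997a + 4734)
  a^4 + 13a^3 + 79a^2 + 297a + 450 = ((1/35)a − 123/1225)(35a^3 + 578a^2 + 2997a + 4734) + ((62974/1225)a^2 + (566766/1225)a + 1133532/1225)
  35a^3 + 578a^2 + 2997a + 4734 = ((42875/62974)a + 322175/62974)((62974/1225)a^2 + (566766/1225)a + 1133532/1225) + (0)
Last nonzero remainder: (62974/1225)a^2 + (566766/1225)a + 1133532/1225. Dividing through by 62974/1225 gives the monic gcd a^2 + 9a + 18.

a^2 + 9a + 18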